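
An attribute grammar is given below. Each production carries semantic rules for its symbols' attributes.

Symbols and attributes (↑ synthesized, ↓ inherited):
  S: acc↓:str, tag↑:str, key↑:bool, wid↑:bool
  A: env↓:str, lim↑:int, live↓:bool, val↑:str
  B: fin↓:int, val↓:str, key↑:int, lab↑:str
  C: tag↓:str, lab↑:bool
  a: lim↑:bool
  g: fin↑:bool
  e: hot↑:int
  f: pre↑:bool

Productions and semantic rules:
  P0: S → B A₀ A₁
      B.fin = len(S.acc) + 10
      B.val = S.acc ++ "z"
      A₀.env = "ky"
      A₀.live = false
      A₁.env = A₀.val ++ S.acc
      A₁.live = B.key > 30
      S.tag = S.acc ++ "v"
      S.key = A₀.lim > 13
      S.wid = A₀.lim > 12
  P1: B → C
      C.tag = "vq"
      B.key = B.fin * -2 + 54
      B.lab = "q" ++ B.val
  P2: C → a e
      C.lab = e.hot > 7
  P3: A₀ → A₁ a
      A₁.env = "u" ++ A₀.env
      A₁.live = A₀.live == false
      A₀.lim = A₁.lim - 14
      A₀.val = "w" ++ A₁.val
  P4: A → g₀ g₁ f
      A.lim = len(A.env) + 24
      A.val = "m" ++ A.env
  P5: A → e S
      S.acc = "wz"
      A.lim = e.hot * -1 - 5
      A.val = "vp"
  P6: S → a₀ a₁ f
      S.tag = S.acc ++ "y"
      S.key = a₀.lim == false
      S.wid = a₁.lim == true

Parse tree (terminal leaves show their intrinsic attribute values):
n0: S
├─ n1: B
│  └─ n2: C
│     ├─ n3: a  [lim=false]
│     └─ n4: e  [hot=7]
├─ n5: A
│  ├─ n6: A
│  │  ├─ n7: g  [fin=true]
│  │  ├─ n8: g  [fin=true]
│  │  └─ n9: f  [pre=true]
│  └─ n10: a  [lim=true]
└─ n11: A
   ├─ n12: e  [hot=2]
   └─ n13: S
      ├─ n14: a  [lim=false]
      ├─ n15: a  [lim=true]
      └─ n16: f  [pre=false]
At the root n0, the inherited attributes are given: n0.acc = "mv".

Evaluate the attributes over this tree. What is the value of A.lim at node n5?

13

1. n0.acc = "mv"  [given at root]
2. n1.fin = 12  [len(S.acc) + 10]
3. n1.val = "mvz"  [S.acc ++ "z"]
4. n2.tag = "vq"  ["vq"]
5. n3.lim = false  [terminal]
6. n4.hot = 7  [terminal]
7. n2.lab = false  [e.hot > 7]
8. n1.key = 30  [B.fin * -2 + 54]
9. n1.lab = "qmvz"  ["q" ++ B.val]
10. n5.env = "ky"  ["ky"]
11. n5.live = false  [false]
12. n6.env = "uky"  ["u" ++ A₀.env]
13. n6.live = true  [A₀.live == false]
14. n7.fin = true  [terminal]
15. n8.fin = true  [terminal]
16. n9.pre = true  [terminal]
17. n6.lim = 27  [len(A.env) + 24]
18. n6.val = "muky"  ["m" ++ A.env]
19. n10.lim = true  [terminal]
20. n5.lim = 13  [A₁.lim - 14]
21. n5.val = "wmuky"  ["w" ++ A₁.val]
22. n11.env = "wmukymv"  [A₀.val ++ S.acc]
23. n11.live = false  [B.key > 30]
24. n12.hot = 2  [terminal]
25. n13.acc = "wz"  ["wz"]
26. n14.lim = false  [terminal]
27. n15.lim = true  [terminal]
28. n16.pre = false  [terminal]
29. n13.tag = "wzy"  [S.acc ++ "y"]
30. n13.key = true  [a₀.lim == false]
31. n13.wid = true  [a₁.lim == true]
32. n11.lim = -7  [e.hot * -1 - 5]
33. n11.val = "vp"  ["vp"]
34. n0.tag = "mvv"  [S.acc ++ "v"]
35. n0.key = false  [A₀.lim > 13]
36. n0.wid = true  [A₀.lim > 12]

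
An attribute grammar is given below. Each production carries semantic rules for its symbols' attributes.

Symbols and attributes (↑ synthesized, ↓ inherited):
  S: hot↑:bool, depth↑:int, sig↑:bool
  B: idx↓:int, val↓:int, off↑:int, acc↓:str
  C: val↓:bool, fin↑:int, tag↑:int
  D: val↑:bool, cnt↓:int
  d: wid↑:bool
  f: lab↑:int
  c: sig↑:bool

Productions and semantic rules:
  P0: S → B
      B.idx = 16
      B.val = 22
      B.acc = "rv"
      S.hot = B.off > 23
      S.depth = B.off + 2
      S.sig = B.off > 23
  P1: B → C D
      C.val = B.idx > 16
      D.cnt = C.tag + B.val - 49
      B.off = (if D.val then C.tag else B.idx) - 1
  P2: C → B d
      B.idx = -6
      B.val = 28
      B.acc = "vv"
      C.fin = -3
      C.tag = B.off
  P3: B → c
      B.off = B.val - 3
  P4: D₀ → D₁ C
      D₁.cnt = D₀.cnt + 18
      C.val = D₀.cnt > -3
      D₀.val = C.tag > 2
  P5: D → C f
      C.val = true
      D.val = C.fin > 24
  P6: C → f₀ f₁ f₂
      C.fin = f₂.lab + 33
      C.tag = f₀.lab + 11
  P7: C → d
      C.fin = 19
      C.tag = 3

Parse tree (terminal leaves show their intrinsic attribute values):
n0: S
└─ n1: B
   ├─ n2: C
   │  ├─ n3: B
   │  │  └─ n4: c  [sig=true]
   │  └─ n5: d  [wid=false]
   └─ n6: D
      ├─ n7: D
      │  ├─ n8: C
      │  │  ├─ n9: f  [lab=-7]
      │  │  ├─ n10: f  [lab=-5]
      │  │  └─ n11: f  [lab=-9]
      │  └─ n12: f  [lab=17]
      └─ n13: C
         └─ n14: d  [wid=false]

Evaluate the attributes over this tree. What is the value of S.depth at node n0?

26

1. n1.idx = 16  [16]
2. n1.val = 22  [22]
3. n1.acc = "rv"  ["rv"]
4. n2.val = false  [B.idx > 16]
5. n3.idx = -6  [-6]
6. n3.val = 28  [28]
7. n3.acc = "vv"  ["vv"]
8. n4.sig = true  [terminal]
9. n3.off = 25  [B.val - 3]
10. n5.wid = false  [terminal]
11. n2.fin = -3  [-3]
12. n2.tag = 25  [B.off]
13. n6.cnt = -2  [C.tag + B.val - 49]
14. n7.cnt = 16  [D₀.cnt + 18]
15. n8.val = true  [true]
16. n9.lab = -7  [terminal]
17. n10.lab = -5  [terminal]
18. n11.lab = -9  [terminal]
19. n8.fin = 24  [f₂.lab + 33]
20. n8.tag = 4  [f₀.lab + 11]
21. n12.lab = 17  [terminal]
22. n7.val = false  [C.fin > 24]
23. n13.val = true  [D₀.cnt > -3]
24. n14.wid = false  [terminal]
25. n13.fin = 19  [19]
26. n13.tag = 3  [3]
27. n6.val = true  [C.tag > 2]
28. n1.off = 24  [(if D.val then C.tag else B.idx) - 1]
29. n0.hot = true  [B.off > 23]
30. n0.depth = 26  [B.off + 2]
31. n0.sig = true  [B.off > 23]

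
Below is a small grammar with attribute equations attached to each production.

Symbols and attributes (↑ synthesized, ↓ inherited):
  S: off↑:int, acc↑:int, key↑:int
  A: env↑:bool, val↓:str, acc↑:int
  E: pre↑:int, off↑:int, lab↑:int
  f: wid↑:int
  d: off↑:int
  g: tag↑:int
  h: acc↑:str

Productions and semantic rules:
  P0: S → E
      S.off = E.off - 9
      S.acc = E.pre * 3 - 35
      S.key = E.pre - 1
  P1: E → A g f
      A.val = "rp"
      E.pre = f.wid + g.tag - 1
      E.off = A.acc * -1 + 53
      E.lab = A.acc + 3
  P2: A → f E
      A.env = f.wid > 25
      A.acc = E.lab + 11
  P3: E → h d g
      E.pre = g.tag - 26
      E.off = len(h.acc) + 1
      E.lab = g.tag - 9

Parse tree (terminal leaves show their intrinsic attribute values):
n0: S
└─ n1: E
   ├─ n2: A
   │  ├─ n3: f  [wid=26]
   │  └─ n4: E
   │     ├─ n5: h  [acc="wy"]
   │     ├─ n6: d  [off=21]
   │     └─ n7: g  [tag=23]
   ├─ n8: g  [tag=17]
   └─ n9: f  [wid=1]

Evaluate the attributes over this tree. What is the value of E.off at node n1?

28

1. n2.val = "rp"  ["rp"]
2. n3.wid = 26  [terminal]
3. n5.acc = "wy"  [terminal]
4. n6.off = 21  [terminal]
5. n7.tag = 23  [terminal]
6. n4.pre = -3  [g.tag - 26]
7. n4.off = 3  [len(h.acc) + 1]
8. n4.lab = 14  [g.tag - 9]
9. n2.env = true  [f.wid > 25]
10. n2.acc = 25  [E.lab + 11]
11. n8.tag = 17  [terminal]
12. n9.wid = 1  [terminal]
13. n1.pre = 17  [f.wid + g.tag - 1]
14. n1.off = 28  [A.acc * -1 + 53]
15. n1.lab = 28  [A.acc + 3]
16. n0.off = 19  [E.off - 9]
17. n0.acc = 16  [E.pre * 3 - 35]
18. n0.key = 16  [E.pre - 1]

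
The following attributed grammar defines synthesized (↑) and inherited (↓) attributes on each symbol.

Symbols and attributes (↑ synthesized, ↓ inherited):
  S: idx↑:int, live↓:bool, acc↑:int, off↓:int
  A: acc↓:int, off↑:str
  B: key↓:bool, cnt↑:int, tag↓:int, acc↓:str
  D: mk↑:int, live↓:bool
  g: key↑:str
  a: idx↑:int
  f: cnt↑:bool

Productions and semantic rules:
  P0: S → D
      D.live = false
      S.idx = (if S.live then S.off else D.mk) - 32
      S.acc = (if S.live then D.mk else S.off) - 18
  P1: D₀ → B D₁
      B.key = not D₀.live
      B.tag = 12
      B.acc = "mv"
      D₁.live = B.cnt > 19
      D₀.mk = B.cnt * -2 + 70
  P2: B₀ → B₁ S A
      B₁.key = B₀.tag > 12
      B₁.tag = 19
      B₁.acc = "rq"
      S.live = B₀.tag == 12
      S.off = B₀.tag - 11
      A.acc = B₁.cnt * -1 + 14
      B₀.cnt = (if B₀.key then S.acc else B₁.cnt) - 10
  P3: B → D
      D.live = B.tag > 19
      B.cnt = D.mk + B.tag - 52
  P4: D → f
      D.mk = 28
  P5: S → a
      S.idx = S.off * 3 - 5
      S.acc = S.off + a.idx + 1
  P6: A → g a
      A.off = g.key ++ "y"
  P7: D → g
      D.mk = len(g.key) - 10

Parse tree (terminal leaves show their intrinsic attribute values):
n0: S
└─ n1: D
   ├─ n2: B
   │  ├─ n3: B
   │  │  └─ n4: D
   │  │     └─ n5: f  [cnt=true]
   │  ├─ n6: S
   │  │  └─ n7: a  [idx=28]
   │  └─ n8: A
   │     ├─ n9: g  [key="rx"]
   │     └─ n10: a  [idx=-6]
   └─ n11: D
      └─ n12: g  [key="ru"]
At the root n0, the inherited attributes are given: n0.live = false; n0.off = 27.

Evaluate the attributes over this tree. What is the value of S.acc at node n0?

1. n0.live = false  [given at root]
2. n0.off = 27  [given at root]
3. n1.live = false  [false]
4. n2.key = true  [not D₀.live]
5. n2.tag = 12  [12]
6. n2.acc = "mv"  ["mv"]
7. n3.key = false  [B₀.tag > 12]
8. n3.tag = 19  [19]
9. n3.acc = "rq"  ["rq"]
10. n4.live = false  [B.tag > 19]
11. n5.cnt = true  [terminal]
12. n4.mk = 28  [28]
13. n3.cnt = -5  [D.mk + B.tag - 52]
14. n6.live = true  [B₀.tag == 12]
15. n6.off = 1  [B₀.tag - 11]
16. n7.idx = 28  [terminal]
17. n6.idx = -2  [S.off * 3 - 5]
18. n6.acc = 30  [S.off + a.idx + 1]
19. n8.acc = 19  [B₁.cnt * -1 + 14]
20. n9.key = "rx"  [terminal]
21. n10.idx = -6  [terminal]
22. n8.off = "rxy"  [g.key ++ "y"]
23. n2.cnt = 20  [(if B₀.key then S.acc else B₁.cnt) - 10]
24. n11.live = true  [B.cnt > 19]
25. n12.key = "ru"  [terminal]
26. n11.mk = -8  [len(g.key) - 10]
27. n1.mk = 30  [B.cnt * -2 + 70]
28. n0.idx = -2  [(if S.live then S.off else D.mk) - 32]
29. n0.acc = 9  [(if S.live then D.mk else S.off) - 18]

9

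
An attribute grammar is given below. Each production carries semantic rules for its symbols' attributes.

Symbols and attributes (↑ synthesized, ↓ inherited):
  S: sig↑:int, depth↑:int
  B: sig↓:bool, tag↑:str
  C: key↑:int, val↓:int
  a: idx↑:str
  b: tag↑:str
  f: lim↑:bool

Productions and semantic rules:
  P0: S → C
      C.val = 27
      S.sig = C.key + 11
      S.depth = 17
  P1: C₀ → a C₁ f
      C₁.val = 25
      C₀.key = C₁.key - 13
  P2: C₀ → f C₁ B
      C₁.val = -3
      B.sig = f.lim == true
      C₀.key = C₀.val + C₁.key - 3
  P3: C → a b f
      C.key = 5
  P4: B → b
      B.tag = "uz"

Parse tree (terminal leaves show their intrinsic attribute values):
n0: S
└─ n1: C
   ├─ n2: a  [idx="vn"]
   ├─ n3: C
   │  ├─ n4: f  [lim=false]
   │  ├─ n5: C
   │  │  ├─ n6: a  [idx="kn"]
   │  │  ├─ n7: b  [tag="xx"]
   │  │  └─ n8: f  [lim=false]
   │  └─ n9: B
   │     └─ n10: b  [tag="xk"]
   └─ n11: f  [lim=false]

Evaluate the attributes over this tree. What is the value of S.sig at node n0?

25

1. n1.val = 27  [27]
2. n2.idx = "vn"  [terminal]
3. n3.val = 25  [25]
4. n4.lim = false  [terminal]
5. n5.val = -3  [-3]
6. n6.idx = "kn"  [terminal]
7. n7.tag = "xx"  [terminal]
8. n8.lim = false  [terminal]
9. n5.key = 5  [5]
10. n9.sig = false  [f.lim == true]
11. n10.tag = "xk"  [terminal]
12. n9.tag = "uz"  ["uz"]
13. n3.key = 27  [C₀.val + C₁.key - 3]
14. n11.lim = false  [terminal]
15. n1.key = 14  [C₁.key - 13]
16. n0.sig = 25  [C.key + 11]
17. n0.depth = 17  [17]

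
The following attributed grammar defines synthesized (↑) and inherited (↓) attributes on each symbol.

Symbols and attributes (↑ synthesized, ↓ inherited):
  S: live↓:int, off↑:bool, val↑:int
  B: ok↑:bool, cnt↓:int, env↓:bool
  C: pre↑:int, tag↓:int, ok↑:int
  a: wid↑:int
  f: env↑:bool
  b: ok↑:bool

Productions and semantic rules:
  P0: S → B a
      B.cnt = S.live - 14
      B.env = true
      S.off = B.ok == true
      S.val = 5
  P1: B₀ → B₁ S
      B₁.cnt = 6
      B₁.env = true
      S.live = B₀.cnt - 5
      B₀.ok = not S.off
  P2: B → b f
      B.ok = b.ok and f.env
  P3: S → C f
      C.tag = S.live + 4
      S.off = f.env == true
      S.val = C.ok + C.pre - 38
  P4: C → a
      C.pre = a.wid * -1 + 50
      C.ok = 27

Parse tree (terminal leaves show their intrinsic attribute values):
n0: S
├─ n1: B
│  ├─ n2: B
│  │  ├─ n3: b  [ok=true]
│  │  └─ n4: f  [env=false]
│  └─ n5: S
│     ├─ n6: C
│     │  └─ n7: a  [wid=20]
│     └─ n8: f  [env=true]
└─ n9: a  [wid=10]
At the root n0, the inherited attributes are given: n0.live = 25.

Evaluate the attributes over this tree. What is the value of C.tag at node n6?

1. n0.live = 25  [given at root]
2. n1.cnt = 11  [S.live - 14]
3. n1.env = true  [true]
4. n2.cnt = 6  [6]
5. n2.env = true  [true]
6. n3.ok = true  [terminal]
7. n4.env = false  [terminal]
8. n2.ok = false  [b.ok and f.env]
9. n5.live = 6  [B₀.cnt - 5]
10. n6.tag = 10  [S.live + 4]
11. n7.wid = 20  [terminal]
12. n6.pre = 30  [a.wid * -1 + 50]
13. n6.ok = 27  [27]
14. n8.env = true  [terminal]
15. n5.off = true  [f.env == true]
16. n5.val = 19  [C.ok + C.pre - 38]
17. n1.ok = false  [not S.off]
18. n9.wid = 10  [terminal]
19. n0.off = false  [B.ok == true]
20. n0.val = 5  [5]

10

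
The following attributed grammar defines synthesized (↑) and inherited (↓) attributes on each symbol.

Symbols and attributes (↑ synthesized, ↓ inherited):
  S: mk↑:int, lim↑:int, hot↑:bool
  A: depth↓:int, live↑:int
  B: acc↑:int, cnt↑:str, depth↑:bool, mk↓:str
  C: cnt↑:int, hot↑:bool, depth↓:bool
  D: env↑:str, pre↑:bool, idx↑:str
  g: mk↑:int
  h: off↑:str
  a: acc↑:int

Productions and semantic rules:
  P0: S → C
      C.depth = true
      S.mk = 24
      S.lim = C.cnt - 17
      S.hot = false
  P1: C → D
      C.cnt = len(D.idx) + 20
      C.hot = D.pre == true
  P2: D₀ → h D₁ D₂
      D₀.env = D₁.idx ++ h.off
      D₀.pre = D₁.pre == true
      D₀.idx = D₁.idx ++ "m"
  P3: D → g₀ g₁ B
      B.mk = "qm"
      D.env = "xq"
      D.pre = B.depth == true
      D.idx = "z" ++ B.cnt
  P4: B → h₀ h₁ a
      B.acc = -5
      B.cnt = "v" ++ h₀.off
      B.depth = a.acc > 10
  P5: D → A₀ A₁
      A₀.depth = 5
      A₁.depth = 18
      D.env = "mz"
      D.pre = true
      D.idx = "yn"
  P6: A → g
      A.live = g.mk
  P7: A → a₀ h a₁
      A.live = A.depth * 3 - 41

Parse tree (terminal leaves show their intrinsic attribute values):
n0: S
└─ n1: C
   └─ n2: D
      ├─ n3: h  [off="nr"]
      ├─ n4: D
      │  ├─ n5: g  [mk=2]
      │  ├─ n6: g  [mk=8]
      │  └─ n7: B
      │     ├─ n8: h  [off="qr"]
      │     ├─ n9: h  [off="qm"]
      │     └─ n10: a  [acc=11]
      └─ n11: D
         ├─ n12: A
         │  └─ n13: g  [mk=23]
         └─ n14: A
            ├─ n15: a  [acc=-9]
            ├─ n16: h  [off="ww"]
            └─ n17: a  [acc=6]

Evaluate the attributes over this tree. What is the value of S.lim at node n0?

1. n1.depth = true  [true]
2. n3.off = "nr"  [terminal]
3. n5.mk = 2  [terminal]
4. n6.mk = 8  [terminal]
5. n7.mk = "qm"  ["qm"]
6. n8.off = "qr"  [terminal]
7. n9.off = "qm"  [terminal]
8. n10.acc = 11  [terminal]
9. n7.acc = -5  [-5]
10. n7.cnt = "vqr"  ["v" ++ h₀.off]
11. n7.depth = true  [a.acc > 10]
12. n4.env = "xq"  ["xq"]
13. n4.pre = true  [B.depth == true]
14. n4.idx = "zvqr"  ["z" ++ B.cnt]
15. n12.depth = 5  [5]
16. n13.mk = 23  [terminal]
17. n12.live = 23  [g.mk]
18. n14.depth = 18  [18]
19. n15.acc = -9  [terminal]
20. n16.off = "ww"  [terminal]
21. n17.acc = 6  [terminal]
22. n14.live = 13  [A.depth * 3 - 41]
23. n11.env = "mz"  ["mz"]
24. n11.pre = true  [true]
25. n11.idx = "yn"  ["yn"]
26. n2.env = "zvqrnr"  [D₁.idx ++ h.off]
27. n2.pre = true  [D₁.pre == true]
28. n2.idx = "zvqrm"  [D₁.idx ++ "m"]
29. n1.cnt = 25  [len(D.idx) + 20]
30. n1.hot = true  [D.pre == true]
31. n0.mk = 24  [24]
32. n0.lim = 8  [C.cnt - 17]
33. n0.hot = false  [false]

8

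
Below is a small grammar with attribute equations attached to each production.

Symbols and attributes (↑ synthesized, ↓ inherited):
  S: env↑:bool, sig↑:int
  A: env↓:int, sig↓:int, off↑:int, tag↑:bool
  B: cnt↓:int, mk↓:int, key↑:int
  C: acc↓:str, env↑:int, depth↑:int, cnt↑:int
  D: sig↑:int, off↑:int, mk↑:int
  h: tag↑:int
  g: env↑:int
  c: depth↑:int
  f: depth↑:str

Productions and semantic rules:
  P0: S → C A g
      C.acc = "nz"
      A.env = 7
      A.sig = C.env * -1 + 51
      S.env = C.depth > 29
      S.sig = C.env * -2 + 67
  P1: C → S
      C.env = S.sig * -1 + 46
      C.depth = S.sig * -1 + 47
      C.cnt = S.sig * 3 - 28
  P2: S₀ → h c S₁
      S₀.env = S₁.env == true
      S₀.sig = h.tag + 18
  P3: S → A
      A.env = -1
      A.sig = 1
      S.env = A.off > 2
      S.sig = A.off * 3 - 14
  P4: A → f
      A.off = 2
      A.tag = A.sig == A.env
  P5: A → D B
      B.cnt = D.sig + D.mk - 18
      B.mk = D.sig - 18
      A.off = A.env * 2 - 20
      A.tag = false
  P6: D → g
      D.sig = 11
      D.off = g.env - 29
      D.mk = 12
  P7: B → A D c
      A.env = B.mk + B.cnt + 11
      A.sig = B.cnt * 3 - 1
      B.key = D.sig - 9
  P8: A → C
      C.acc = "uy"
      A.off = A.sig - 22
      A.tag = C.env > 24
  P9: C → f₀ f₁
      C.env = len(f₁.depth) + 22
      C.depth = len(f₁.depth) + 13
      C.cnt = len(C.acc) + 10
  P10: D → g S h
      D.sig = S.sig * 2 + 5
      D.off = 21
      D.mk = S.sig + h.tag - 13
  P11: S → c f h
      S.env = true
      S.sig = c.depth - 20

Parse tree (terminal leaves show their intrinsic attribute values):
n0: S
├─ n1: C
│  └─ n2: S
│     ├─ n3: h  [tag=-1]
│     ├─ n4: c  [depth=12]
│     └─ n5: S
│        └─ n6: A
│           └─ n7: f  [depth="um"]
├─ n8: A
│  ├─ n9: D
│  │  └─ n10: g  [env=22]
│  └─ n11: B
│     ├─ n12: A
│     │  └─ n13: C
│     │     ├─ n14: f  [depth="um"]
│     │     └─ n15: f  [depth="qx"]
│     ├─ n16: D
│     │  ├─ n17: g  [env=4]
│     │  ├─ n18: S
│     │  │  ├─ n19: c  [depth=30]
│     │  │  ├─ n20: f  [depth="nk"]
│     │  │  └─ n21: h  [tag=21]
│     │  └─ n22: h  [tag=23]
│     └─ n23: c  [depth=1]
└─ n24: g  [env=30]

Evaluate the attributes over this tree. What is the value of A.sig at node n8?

1. n1.acc = "nz"  ["nz"]
2. n3.tag = -1  [terminal]
3. n4.depth = 12  [terminal]
4. n6.env = -1  [-1]
5. n6.sig = 1  [1]
6. n7.depth = "um"  [terminal]
7. n6.off = 2  [2]
8. n6.tag = false  [A.sig == A.env]
9. n5.env = false  [A.off > 2]
10. n5.sig = -8  [A.off * 3 - 14]
11. n2.env = false  [S₁.env == true]
12. n2.sig = 17  [h.tag + 18]
13. n1.env = 29  [S.sig * -1 + 46]
14. n1.depth = 30  [S.sig * -1 + 47]
15. n1.cnt = 23  [S.sig * 3 - 28]
16. n8.env = 7  [7]
17. n8.sig = 22  [C.env * -1 + 51]
18. n10.env = 22  [terminal]
19. n9.sig = 11  [11]
20. n9.off = -7  [g.env - 29]
21. n9.mk = 12  [12]
22. n11.cnt = 5  [D.sig + D.mk - 18]
23. n11.mk = -7  [D.sig - 18]
24. n12.env = 9  [B.mk + B.cnt + 11]
25. n12.sig = 14  [B.cnt * 3 - 1]
26. n13.acc = "uy"  ["uy"]
27. n14.depth = "um"  [terminal]
28. n15.depth = "qx"  [terminal]
29. n13.env = 24  [len(f₁.depth) + 22]
30. n13.depth = 15  [len(f₁.depth) + 13]
31. n13.cnt = 12  [len(C.acc) + 10]
32. n12.off = -8  [A.sig - 22]
33. n12.tag = false  [C.env > 24]
34. n17.env = 4  [terminal]
35. n19.depth = 30  [terminal]
36. n20.depth = "nk"  [terminal]
37. n21.tag = 21  [terminal]
38. n18.env = true  [true]
39. n18.sig = 10  [c.depth - 20]
40. n22.tag = 23  [terminal]
41. n16.sig = 25  [S.sig * 2 + 5]
42. n16.off = 21  [21]
43. n16.mk = 20  [S.sig + h.tag - 13]
44. n23.depth = 1  [terminal]
45. n11.key = 16  [D.sig - 9]
46. n8.off = -6  [A.env * 2 - 20]
47. n8.tag = false  [false]
48. n24.env = 30  [terminal]
49. n0.env = true  [C.depth > 29]
50. n0.sig = 9  [C.env * -2 + 67]

22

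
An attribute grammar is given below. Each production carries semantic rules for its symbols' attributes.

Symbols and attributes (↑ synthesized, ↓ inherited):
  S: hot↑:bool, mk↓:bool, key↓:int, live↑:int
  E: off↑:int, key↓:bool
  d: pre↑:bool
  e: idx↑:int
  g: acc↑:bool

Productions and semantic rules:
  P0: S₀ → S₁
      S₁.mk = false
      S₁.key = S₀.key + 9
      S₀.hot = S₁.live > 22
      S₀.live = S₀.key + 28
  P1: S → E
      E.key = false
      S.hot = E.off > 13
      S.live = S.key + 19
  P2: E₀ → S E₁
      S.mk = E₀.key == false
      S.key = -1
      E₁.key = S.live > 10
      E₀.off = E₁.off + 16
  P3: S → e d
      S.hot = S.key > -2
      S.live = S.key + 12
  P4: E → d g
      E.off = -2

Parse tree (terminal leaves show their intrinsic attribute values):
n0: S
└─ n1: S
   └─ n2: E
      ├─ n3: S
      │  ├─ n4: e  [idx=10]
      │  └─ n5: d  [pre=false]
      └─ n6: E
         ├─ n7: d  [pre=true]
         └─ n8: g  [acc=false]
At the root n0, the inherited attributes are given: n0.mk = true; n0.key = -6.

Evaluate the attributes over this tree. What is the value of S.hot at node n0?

false

1. n0.mk = true  [given at root]
2. n0.key = -6  [given at root]
3. n1.mk = false  [false]
4. n1.key = 3  [S₀.key + 9]
5. n2.key = false  [false]
6. n3.mk = true  [E₀.key == false]
7. n3.key = -1  [-1]
8. n4.idx = 10  [terminal]
9. n5.pre = false  [terminal]
10. n3.hot = true  [S.key > -2]
11. n3.live = 11  [S.key + 12]
12. n6.key = true  [S.live > 10]
13. n7.pre = true  [terminal]
14. n8.acc = false  [terminal]
15. n6.off = -2  [-2]
16. n2.off = 14  [E₁.off + 16]
17. n1.hot = true  [E.off > 13]
18. n1.live = 22  [S.key + 19]
19. n0.hot = false  [S₁.live > 22]
20. n0.live = 22  [S₀.key + 28]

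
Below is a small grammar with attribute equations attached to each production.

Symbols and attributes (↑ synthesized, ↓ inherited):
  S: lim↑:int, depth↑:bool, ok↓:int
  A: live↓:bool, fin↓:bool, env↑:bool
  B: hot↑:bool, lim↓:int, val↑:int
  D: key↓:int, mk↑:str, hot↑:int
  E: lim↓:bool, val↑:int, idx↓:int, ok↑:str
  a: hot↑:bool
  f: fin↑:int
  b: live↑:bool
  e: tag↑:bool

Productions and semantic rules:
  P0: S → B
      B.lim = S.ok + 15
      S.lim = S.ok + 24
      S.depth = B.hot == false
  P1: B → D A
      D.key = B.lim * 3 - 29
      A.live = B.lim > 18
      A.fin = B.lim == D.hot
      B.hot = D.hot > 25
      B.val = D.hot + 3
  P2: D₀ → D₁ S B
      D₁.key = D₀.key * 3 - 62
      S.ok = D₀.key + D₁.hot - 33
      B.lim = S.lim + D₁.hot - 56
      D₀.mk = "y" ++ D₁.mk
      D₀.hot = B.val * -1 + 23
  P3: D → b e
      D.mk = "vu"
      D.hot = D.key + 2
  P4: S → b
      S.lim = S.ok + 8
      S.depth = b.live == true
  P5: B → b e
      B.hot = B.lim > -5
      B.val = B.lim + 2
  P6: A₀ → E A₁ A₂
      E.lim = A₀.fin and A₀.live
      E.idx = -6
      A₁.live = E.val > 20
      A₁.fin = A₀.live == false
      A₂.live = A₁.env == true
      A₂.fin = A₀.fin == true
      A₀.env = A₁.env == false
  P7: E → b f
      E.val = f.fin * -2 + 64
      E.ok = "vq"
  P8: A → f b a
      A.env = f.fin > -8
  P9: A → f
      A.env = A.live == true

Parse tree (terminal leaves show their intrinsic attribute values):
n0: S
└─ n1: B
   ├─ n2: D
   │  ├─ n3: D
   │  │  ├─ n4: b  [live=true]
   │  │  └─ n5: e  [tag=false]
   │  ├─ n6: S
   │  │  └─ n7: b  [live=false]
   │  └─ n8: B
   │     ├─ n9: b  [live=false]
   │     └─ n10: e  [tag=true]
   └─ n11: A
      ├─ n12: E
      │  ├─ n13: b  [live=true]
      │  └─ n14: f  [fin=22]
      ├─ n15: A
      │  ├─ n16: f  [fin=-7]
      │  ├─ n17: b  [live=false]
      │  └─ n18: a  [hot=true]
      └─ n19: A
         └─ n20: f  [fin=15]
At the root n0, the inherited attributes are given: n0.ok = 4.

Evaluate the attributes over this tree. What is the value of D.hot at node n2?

26

1. n0.ok = 4  [given at root]
2. n1.lim = 19  [S.ok + 15]
3. n2.key = 28  [B.lim * 3 - 29]
4. n3.key = 22  [D₀.key * 3 - 62]
5. n4.live = true  [terminal]
6. n5.tag = false  [terminal]
7. n3.mk = "vu"  ["vu"]
8. n3.hot = 24  [D.key + 2]
9. n6.ok = 19  [D₀.key + D₁.hot - 33]
10. n7.live = false  [terminal]
11. n6.lim = 27  [S.ok + 8]
12. n6.depth = false  [b.live == true]
13. n8.lim = -5  [S.lim + D₁.hot - 56]
14. n9.live = false  [terminal]
15. n10.tag = true  [terminal]
16. n8.hot = false  [B.lim > -5]
17. n8.val = -3  [B.lim + 2]
18. n2.mk = "yvu"  ["y" ++ D₁.mk]
19. n2.hot = 26  [B.val * -1 + 23]
20. n11.live = true  [B.lim > 18]
21. n11.fin = false  [B.lim == D.hot]
22. n12.lim = false  [A₀.fin and A₀.live]
23. n12.idx = -6  [-6]
24. n13.live = true  [terminal]
25. n14.fin = 22  [terminal]
26. n12.val = 20  [f.fin * -2 + 64]
27. n12.ok = "vq"  ["vq"]
28. n15.live = false  [E.val > 20]
29. n15.fin = false  [A₀.live == false]
30. n16.fin = -7  [terminal]
31. n17.live = false  [terminal]
32. n18.hot = true  [terminal]
33. n15.env = true  [f.fin > -8]
34. n19.live = true  [A₁.env == true]
35. n19.fin = false  [A₀.fin == true]
36. n20.fin = 15  [terminal]
37. n19.env = true  [A.live == true]
38. n11.env = false  [A₁.env == false]
39. n1.hot = true  [D.hot > 25]
40. n1.val = 29  [D.hot + 3]
41. n0.lim = 28  [S.ok + 24]
42. n0.depth = false  [B.hot == false]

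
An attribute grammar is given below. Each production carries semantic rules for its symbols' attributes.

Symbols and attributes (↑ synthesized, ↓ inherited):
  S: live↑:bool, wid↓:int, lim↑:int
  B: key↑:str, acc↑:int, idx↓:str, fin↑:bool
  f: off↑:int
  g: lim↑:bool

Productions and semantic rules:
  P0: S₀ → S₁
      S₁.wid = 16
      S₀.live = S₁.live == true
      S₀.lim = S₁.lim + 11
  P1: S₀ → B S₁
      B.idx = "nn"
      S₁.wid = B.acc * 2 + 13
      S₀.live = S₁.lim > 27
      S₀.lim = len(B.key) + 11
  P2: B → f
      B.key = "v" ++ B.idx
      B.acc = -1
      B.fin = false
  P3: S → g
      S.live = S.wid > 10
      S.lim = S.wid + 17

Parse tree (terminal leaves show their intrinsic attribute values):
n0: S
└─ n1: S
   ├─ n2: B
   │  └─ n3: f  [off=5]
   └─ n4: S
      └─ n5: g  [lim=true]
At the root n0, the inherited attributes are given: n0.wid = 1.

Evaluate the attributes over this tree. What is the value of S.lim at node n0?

25

1. n0.wid = 1  [given at root]
2. n1.wid = 16  [16]
3. n2.idx = "nn"  ["nn"]
4. n3.off = 5  [terminal]
5. n2.key = "vnn"  ["v" ++ B.idx]
6. n2.acc = -1  [-1]
7. n2.fin = false  [false]
8. n4.wid = 11  [B.acc * 2 + 13]
9. n5.lim = true  [terminal]
10. n4.live = true  [S.wid > 10]
11. n4.lim = 28  [S.wid + 17]
12. n1.live = true  [S₁.lim > 27]
13. n1.lim = 14  [len(B.key) + 11]
14. n0.live = true  [S₁.live == true]
15. n0.lim = 25  [S₁.lim + 11]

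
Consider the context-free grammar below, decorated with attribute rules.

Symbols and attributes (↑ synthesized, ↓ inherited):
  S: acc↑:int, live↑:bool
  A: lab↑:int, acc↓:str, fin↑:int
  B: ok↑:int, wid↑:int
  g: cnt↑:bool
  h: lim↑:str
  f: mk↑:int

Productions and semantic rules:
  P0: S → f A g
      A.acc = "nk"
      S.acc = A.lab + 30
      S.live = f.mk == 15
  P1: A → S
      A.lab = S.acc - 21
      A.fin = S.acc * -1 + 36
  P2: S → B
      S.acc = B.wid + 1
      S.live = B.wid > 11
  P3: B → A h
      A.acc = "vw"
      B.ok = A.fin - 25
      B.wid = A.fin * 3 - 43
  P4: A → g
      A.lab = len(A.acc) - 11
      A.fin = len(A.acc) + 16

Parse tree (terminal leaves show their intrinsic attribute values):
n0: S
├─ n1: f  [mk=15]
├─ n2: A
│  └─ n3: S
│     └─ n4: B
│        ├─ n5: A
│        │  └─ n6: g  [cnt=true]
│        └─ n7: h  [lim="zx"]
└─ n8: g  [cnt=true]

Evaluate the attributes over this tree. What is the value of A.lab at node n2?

1. n1.mk = 15  [terminal]
2. n2.acc = "nk"  ["nk"]
3. n5.acc = "vw"  ["vw"]
4. n6.cnt = true  [terminal]
5. n5.lab = -9  [len(A.acc) - 11]
6. n5.fin = 18  [len(A.acc) + 16]
7. n7.lim = "zx"  [terminal]
8. n4.ok = -7  [A.fin - 25]
9. n4.wid = 11  [A.fin * 3 - 43]
10. n3.acc = 12  [B.wid + 1]
11. n3.live = false  [B.wid > 11]
12. n2.lab = -9  [S.acc - 21]
13. n2.fin = 24  [S.acc * -1 + 36]
14. n8.cnt = true  [terminal]
15. n0.acc = 21  [A.lab + 30]
16. n0.live = true  [f.mk == 15]

-9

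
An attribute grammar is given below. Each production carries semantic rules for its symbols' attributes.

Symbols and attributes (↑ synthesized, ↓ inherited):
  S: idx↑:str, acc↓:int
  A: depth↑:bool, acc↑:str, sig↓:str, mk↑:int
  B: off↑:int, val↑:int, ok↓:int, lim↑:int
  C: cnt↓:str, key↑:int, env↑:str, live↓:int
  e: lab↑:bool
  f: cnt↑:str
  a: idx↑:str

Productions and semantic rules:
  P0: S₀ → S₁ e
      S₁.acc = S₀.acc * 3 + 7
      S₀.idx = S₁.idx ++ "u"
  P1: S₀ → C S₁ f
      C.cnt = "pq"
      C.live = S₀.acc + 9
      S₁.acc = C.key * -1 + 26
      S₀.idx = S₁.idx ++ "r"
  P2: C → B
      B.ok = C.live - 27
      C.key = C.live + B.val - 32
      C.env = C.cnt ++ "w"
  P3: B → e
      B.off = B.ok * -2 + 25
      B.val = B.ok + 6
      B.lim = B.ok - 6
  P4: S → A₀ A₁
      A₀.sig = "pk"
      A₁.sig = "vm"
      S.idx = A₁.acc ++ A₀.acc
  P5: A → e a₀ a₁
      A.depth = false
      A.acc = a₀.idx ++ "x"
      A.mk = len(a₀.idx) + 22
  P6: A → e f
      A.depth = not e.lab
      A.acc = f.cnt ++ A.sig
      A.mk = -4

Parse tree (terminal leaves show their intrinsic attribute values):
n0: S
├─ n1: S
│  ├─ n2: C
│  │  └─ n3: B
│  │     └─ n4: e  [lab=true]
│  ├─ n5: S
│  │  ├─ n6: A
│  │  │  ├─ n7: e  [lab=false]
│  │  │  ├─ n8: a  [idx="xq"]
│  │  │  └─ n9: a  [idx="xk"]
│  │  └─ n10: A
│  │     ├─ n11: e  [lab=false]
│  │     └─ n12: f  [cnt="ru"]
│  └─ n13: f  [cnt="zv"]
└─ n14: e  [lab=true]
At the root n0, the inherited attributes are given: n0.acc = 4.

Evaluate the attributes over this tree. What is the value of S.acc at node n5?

1. n0.acc = 4  [given at root]
2. n1.acc = 19  [S₀.acc * 3 + 7]
3. n2.cnt = "pq"  ["pq"]
4. n2.live = 28  [S₀.acc + 9]
5. n3.ok = 1  [C.live - 27]
6. n4.lab = true  [terminal]
7. n3.off = 23  [B.ok * -2 + 25]
8. n3.val = 7  [B.ok + 6]
9. n3.lim = -5  [B.ok - 6]
10. n2.key = 3  [C.live + B.val - 32]
11. n2.env = "pqw"  [C.cnt ++ "w"]
12. n5.acc = 23  [C.key * -1 + 26]
13. n6.sig = "pk"  ["pk"]
14. n7.lab = false  [terminal]
15. n8.idx = "xq"  [terminal]
16. n9.idx = "xk"  [terminal]
17. n6.depth = false  [false]
18. n6.acc = "xqx"  [a₀.idx ++ "x"]
19. n6.mk = 24  [len(a₀.idx) + 22]
20. n10.sig = "vm"  ["vm"]
21. n11.lab = false  [terminal]
22. n12.cnt = "ru"  [terminal]
23. n10.depth = true  [not e.lab]
24. n10.acc = "ruvm"  [f.cnt ++ A.sig]
25. n10.mk = -4  [-4]
26. n5.idx = "ruvmxqx"  [A₁.acc ++ A₀.acc]
27. n13.cnt = "zv"  [terminal]
28. n1.idx = "ruvmxqxr"  [S₁.idx ++ "r"]
29. n14.lab = true  [terminal]
30. n0.idx = "ruvmxqxru"  [S₁.idx ++ "u"]

23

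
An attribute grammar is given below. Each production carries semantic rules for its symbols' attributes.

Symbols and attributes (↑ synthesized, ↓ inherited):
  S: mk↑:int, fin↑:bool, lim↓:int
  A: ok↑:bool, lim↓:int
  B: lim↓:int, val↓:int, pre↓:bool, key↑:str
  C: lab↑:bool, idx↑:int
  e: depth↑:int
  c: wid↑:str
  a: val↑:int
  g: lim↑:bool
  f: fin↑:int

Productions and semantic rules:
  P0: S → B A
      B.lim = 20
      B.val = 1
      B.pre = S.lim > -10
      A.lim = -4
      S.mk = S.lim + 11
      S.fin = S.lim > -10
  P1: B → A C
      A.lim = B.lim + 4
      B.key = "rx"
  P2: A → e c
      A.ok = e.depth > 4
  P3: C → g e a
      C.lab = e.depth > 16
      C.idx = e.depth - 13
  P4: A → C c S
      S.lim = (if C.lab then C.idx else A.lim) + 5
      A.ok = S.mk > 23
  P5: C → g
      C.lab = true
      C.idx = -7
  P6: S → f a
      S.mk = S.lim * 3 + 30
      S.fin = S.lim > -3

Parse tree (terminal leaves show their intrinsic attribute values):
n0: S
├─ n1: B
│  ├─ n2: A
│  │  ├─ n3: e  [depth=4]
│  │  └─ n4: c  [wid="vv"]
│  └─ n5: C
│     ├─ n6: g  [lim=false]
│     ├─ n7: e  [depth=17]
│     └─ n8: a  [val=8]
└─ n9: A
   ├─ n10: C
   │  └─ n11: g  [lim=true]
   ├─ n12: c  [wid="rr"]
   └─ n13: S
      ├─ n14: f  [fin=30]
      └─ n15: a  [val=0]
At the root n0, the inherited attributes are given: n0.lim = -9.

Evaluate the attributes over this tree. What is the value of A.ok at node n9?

true

1. n0.lim = -9  [given at root]
2. n1.lim = 20  [20]
3. n1.val = 1  [1]
4. n1.pre = true  [S.lim > -10]
5. n2.lim = 24  [B.lim + 4]
6. n3.depth = 4  [terminal]
7. n4.wid = "vv"  [terminal]
8. n2.ok = false  [e.depth > 4]
9. n6.lim = false  [terminal]
10. n7.depth = 17  [terminal]
11. n8.val = 8  [terminal]
12. n5.lab = true  [e.depth > 16]
13. n5.idx = 4  [e.depth - 13]
14. n1.key = "rx"  ["rx"]
15. n9.lim = -4  [-4]
16. n11.lim = true  [terminal]
17. n10.lab = true  [true]
18. n10.idx = -7  [-7]
19. n12.wid = "rr"  [terminal]
20. n13.lim = -2  [(if C.lab then C.idx else A.lim) + 5]
21. n14.fin = 30  [terminal]
22. n15.val = 0  [terminal]
23. n13.mk = 24  [S.lim * 3 + 30]
24. n13.fin = true  [S.lim > -3]
25. n9.ok = true  [S.mk > 23]
26. n0.mk = 2  [S.lim + 11]
27. n0.fin = true  [S.lim > -10]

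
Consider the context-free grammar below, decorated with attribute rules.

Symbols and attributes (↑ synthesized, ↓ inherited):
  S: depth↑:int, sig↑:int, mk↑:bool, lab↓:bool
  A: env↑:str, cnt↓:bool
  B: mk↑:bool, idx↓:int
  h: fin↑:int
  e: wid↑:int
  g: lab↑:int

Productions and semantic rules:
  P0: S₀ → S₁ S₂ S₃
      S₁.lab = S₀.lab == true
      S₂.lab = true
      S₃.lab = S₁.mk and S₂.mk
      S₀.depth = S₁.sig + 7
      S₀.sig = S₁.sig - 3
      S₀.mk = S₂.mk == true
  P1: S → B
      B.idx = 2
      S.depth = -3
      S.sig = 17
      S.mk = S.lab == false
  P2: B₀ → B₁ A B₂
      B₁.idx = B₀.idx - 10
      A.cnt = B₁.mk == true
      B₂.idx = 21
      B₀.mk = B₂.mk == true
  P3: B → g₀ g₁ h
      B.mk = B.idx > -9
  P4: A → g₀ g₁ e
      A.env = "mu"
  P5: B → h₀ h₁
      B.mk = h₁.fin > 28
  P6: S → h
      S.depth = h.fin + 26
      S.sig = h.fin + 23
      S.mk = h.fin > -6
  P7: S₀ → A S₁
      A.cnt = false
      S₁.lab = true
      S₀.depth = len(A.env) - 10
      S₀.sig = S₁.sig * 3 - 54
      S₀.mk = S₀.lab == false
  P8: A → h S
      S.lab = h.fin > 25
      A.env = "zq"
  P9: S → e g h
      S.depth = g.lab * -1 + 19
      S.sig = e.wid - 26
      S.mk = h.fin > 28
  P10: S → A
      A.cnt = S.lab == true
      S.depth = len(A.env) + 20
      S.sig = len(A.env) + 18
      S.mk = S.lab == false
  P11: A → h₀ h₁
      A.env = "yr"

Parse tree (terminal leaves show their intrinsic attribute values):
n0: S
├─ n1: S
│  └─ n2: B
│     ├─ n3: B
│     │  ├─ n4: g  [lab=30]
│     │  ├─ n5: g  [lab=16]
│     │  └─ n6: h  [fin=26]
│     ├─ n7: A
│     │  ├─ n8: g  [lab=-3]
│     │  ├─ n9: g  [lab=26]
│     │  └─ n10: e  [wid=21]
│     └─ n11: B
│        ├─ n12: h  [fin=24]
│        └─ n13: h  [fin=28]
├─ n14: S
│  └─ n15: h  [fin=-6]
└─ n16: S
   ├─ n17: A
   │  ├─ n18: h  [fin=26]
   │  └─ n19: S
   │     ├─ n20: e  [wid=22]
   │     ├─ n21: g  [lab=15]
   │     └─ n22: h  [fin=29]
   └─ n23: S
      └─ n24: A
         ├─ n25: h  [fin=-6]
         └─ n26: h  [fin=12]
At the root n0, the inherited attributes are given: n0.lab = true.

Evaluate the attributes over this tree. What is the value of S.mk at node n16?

true

1. n0.lab = true  [given at root]
2. n1.lab = true  [S₀.lab == true]
3. n2.idx = 2  [2]
4. n3.idx = -8  [B₀.idx - 10]
5. n4.lab = 30  [terminal]
6. n5.lab = 16  [terminal]
7. n6.fin = 26  [terminal]
8. n3.mk = true  [B.idx > -9]
9. n7.cnt = true  [B₁.mk == true]
10. n8.lab = -3  [terminal]
11. n9.lab = 26  [terminal]
12. n10.wid = 21  [terminal]
13. n7.env = "mu"  ["mu"]
14. n11.idx = 21  [21]
15. n12.fin = 24  [terminal]
16. n13.fin = 28  [terminal]
17. n11.mk = false  [h₁.fin > 28]
18. n2.mk = false  [B₂.mk == true]
19. n1.depth = -3  [-3]
20. n1.sig = 17  [17]
21. n1.mk = false  [S.lab == false]
22. n14.lab = true  [true]
23. n15.fin = -6  [terminal]
24. n14.depth = 20  [h.fin + 26]
25. n14.sig = 17  [h.fin + 23]
26. n14.mk = false  [h.fin > -6]
27. n16.lab = false  [S₁.mk and S₂.mk]
28. n17.cnt = false  [false]
29. n18.fin = 26  [terminal]
30. n19.lab = true  [h.fin > 25]
31. n20.wid = 22  [terminal]
32. n21.lab = 15  [terminal]
33. n22.fin = 29  [terminal]
34. n19.depth = 4  [g.lab * -1 + 19]
35. n19.sig = -4  [e.wid - 26]
36. n19.mk = true  [h.fin > 28]
37. n17.env = "zq"  ["zq"]
38. n23.lab = true  [true]
39. n24.cnt = true  [S.lab == true]
40. n25.fin = -6  [terminal]
41. n26.fin = 12  [terminal]
42. n24.env = "yr"  ["yr"]
43. n23.depth = 22  [len(A.env) + 20]
44. n23.sig = 20  [len(A.env) + 18]
45. n23.mk = false  [S.lab == false]
46. n16.depth = -8  [len(A.env) - 10]
47. n16.sig = 6  [S₁.sig * 3 - 54]
48. n16.mk = true  [S₀.lab == false]
49. n0.depth = 24  [S₁.sig + 7]
50. n0.sig = 14  [S₁.sig - 3]
51. n0.mk = false  [S₂.mk == true]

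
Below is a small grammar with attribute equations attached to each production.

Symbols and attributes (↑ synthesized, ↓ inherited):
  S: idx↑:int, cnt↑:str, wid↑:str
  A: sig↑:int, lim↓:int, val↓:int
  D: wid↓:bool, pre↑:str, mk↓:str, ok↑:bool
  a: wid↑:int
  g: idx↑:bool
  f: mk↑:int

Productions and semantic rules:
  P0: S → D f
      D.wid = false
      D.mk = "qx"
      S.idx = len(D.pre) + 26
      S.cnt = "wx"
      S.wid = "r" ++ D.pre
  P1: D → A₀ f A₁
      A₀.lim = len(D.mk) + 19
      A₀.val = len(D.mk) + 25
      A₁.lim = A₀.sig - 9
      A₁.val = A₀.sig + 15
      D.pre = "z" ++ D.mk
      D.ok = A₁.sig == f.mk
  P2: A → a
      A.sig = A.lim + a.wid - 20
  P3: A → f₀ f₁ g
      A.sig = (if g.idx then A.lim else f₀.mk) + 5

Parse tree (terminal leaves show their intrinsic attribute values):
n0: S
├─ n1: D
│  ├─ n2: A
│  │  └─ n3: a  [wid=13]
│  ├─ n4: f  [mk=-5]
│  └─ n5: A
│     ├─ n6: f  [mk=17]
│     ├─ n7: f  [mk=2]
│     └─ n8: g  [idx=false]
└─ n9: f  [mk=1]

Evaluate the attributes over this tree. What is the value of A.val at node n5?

29

1. n1.wid = false  [false]
2. n1.mk = "qx"  ["qx"]
3. n2.lim = 21  [len(D.mk) + 19]
4. n2.val = 27  [len(D.mk) + 25]
5. n3.wid = 13  [terminal]
6. n2.sig = 14  [A.lim + a.wid - 20]
7. n4.mk = -5  [terminal]
8. n5.lim = 5  [A₀.sig - 9]
9. n5.val = 29  [A₀.sig + 15]
10. n6.mk = 17  [terminal]
11. n7.mk = 2  [terminal]
12. n8.idx = false  [terminal]
13. n5.sig = 22  [(if g.idx then A.lim else f₀.mk) + 5]
14. n1.pre = "zqx"  ["z" ++ D.mk]
15. n1.ok = false  [A₁.sig == f.mk]
16. n9.mk = 1  [terminal]
17. n0.idx = 29  [len(D.pre) + 26]
18. n0.cnt = "wx"  ["wx"]
19. n0.wid = "rzqx"  ["r" ++ D.pre]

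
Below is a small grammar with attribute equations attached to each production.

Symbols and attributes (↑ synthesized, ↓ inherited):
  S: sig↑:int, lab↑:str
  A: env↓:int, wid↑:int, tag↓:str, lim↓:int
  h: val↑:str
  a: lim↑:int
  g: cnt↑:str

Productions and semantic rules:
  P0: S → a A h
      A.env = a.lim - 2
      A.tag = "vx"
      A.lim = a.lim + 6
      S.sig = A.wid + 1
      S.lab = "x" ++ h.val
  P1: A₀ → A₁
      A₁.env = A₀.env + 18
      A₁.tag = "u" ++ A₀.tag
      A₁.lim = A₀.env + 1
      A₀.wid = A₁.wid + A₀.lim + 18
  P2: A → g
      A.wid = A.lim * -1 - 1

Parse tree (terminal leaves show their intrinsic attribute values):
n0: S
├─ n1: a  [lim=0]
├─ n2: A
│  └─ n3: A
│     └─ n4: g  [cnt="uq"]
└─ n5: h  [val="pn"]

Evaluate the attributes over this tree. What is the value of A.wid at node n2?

1. n1.lim = 0  [terminal]
2. n2.env = -2  [a.lim - 2]
3. n2.tag = "vx"  ["vx"]
4. n2.lim = 6  [a.lim + 6]
5. n3.env = 16  [A₀.env + 18]
6. n3.tag = "uvx"  ["u" ++ A₀.tag]
7. n3.lim = -1  [A₀.env + 1]
8. n4.cnt = "uq"  [terminal]
9. n3.wid = 0  [A.lim * -1 - 1]
10. n2.wid = 24  [A₁.wid + A₀.lim + 18]
11. n5.val = "pn"  [terminal]
12. n0.sig = 25  [A.wid + 1]
13. n0.lab = "xpn"  ["x" ++ h.val]

24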